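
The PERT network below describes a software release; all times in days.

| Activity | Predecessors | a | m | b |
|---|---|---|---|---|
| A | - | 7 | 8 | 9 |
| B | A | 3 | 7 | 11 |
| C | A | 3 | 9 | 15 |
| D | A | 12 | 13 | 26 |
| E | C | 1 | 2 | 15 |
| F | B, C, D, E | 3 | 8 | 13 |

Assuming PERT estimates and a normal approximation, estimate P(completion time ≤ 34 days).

0.851

te_A = (7 + 4·8 + 9)/6 = 48/6 = 8; σ²_A = ((9−7)/6)² = 0.111
te_B = (3 + 4·7 + 11)/6 = 42/6 = 7; σ²_B = ((11−3)/6)² = 1.778
te_C = (3 + 4·9 + 15)/6 = 54/6 = 9; σ²_C = ((15−3)/6)² = 4.000
te_D = (12 + 4·13 + 26)/6 = 90/6 = 15; σ²_D = ((26−12)/6)² = 5.444
te_E = (1 + 4·2 + 15)/6 = 24/6 = 4; σ²_E = ((15−1)/6)² = 5.444
te_F = (3 + 4·8 + 13)/6 = 48/6 = 8; σ²_F = ((13−3)/6)² = 2.778

Forward pass:
ES_A = 0; EF_A = 8
ES_B = 8; EF_B = 8+7 = 15
ES_C = 8; EF_C = 8+9 = 17
ES_D = 8; EF_D = 8+15 = 23
ES_E = 17; EF_E = 17+4 = 21
ES_F = max(EF_B=15, EF_C=17, EF_D=23, EF_E=21) = 23; EF_F = 23+8 = 31
Expected project duration μ = 31 days. Critical path: A → D → F.

Variance along critical path = 0.111 + 5.444 + 2.778 = 8.333; σ = √8.333 = 2.887 days.
Z = (34 − 31) / 2.887 = 1.039
P(T ≤ 34) = Φ(1.039) ≈ 0.851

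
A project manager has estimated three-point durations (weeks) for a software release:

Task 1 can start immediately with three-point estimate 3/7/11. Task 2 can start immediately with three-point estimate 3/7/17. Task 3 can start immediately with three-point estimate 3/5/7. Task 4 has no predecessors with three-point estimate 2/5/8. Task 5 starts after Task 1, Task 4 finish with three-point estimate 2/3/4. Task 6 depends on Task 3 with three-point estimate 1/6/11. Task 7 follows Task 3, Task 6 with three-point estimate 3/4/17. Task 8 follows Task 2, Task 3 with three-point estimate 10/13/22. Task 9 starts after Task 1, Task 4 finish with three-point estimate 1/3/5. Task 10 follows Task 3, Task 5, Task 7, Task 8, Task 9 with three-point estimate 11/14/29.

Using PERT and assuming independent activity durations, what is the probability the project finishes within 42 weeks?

te_Task 1 = (3 + 4·7 + 11)/6 = 42/6 = 7; σ²_Task 1 = ((11−3)/6)² = 1.778
te_Task 2 = (3 + 4·7 + 17)/6 = 48/6 = 8; σ²_Task 2 = ((17−3)/6)² = 5.444
te_Task 3 = (3 + 4·5 + 7)/6 = 30/6 = 5; σ²_Task 3 = ((7−3)/6)² = 0.444
te_Task 4 = (2 + 4·5 + 8)/6 = 30/6 = 5; σ²_Task 4 = ((8−2)/6)² = 1.000
te_Task 5 = (2 + 4·3 + 4)/6 = 18/6 = 3; σ²_Task 5 = ((4−2)/6)² = 0.111
te_Task 6 = (1 + 4·6 + 11)/6 = 36/6 = 6; σ²_Task 6 = ((11−1)/6)² = 2.778
te_Task 7 = (3 + 4·4 + 17)/6 = 36/6 = 6; σ²_Task 7 = ((17−3)/6)² = 5.444
te_Task 8 = (10 + 4·13 + 22)/6 = 84/6 = 14; σ²_Task 8 = ((22−10)/6)² = 4.000
te_Task 9 = (1 + 4·3 + 5)/6 = 18/6 = 3; σ²_Task 9 = ((5−1)/6)² = 0.444
te_Task 10 = (11 + 4·14 + 29)/6 = 96/6 = 16; σ²_Task 10 = ((29−11)/6)² = 9.000

Forward pass:
ES_Task 1 = 0; EF_Task 1 = 7
ES_Task 2 = 0; EF_Task 2 = 8
ES_Task 3 = 0; EF_Task 3 = 5
ES_Task 4 = 0; EF_Task 4 = 5
ES_Task 5 = max(EF_Task 1=7, EF_Task 4=5) = 7; EF_Task 5 = 7+3 = 10
ES_Task 6 = 5; EF_Task 6 = 5+6 = 11
ES_Task 7 = max(EF_Task 3=5, EF_Task 6=11) = 11; EF_Task 7 = 11+6 = 17
ES_Task 8 = max(EF_Task 2=8, EF_Task 3=5) = 8; EF_Task 8 = 8+14 = 22
ES_Task 9 = max(EF_Task 1=7, EF_Task 4=5) = 7; EF_Task 9 = 7+3 = 10
ES_Task 10 = max(EF_Task 3=5, EF_Task 5=10, EF_Task 7=17, EF_Task 8=22, EF_Task 9=10) = 22; EF_Task 10 = 22+16 = 38
Expected project duration μ = 38 weeks. Critical path: Task 2 → Task 8 → Task 10.

Variance along critical path = 5.444 + 4.000 + 9.000 = 18.444; σ = √18.444 = 4.295 weeks.
Z = (42 − 38) / 4.295 = 0.931
P(T ≤ 42) = Φ(0.931) ≈ 0.824

0.824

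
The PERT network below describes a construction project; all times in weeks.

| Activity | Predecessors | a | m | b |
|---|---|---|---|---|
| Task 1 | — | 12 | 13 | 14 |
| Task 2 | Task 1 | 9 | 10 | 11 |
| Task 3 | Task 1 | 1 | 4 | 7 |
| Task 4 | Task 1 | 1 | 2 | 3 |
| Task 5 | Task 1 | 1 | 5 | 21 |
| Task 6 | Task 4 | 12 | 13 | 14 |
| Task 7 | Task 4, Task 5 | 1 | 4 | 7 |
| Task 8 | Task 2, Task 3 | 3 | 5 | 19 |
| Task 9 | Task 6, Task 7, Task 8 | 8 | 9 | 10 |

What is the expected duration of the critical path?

te_Task 1 = (12 + 4·13 + 14)/6 = 78/6 = 13
te_Task 2 = (9 + 4·10 + 11)/6 = 60/6 = 10
te_Task 3 = (1 + 4·4 + 7)/6 = 24/6 = 4
te_Task 4 = (1 + 4·2 + 3)/6 = 12/6 = 2
te_Task 5 = (1 + 4·5 + 21)/6 = 42/6 = 7
te_Task 6 = (12 + 4·13 + 14)/6 = 78/6 = 13
te_Task 7 = (1 + 4·4 + 7)/6 = 24/6 = 4
te_Task 8 = (3 + 4·5 + 19)/6 = 42/6 = 7
te_Task 9 = (8 + 4·9 + 10)/6 = 54/6 = 9

Forward pass:
ES_Task 1 = 0; EF_Task 1 = 13
ES_Task 2 = 13; EF_Task 2 = 13+10 = 23
ES_Task 3 = 13; EF_Task 3 = 13+4 = 17
ES_Task 4 = 13; EF_Task 4 = 13+2 = 15
ES_Task 5 = 13; EF_Task 5 = 13+7 = 20
ES_Task 6 = 15; EF_Task 6 = 15+13 = 28
ES_Task 7 = max(EF_Task 4=15, EF_Task 5=20) = 20; EF_Task 7 = 20+4 = 24
ES_Task 8 = max(EF_Task 2=23, EF_Task 3=17) = 23; EF_Task 8 = 23+7 = 30
ES_Task 9 = max(EF_Task 6=28, EF_Task 7=24, EF_Task 8=30) = 30; EF_Task 9 = 30+9 = 39
Expected project duration μ = 39 weeks. Critical path: Task 1 → Task 2 → Task 8 → Task 9.

39 weeks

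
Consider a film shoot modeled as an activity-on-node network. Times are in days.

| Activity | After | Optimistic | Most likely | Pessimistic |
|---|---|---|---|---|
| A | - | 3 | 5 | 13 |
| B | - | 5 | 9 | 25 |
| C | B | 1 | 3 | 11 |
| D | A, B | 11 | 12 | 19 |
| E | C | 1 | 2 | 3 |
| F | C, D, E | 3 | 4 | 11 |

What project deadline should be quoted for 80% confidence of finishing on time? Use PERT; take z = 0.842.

te_A = (3 + 4·5 + 13)/6 = 36/6 = 6; σ²_A = ((13−3)/6)² = 2.778
te_B = (5 + 4·9 + 25)/6 = 66/6 = 11; σ²_B = ((25−5)/6)² = 11.111
te_C = (1 + 4·3 + 11)/6 = 24/6 = 4; σ²_C = ((11−1)/6)² = 2.778
te_D = (11 + 4·12 + 19)/6 = 78/6 = 13; σ²_D = ((19−11)/6)² = 1.778
te_E = (1 + 4·2 + 3)/6 = 12/6 = 2; σ²_E = ((3−1)/6)² = 0.111
te_F = (3 + 4·4 + 11)/6 = 30/6 = 5; σ²_F = ((11−3)/6)² = 1.778

Forward pass:
ES_A = 0; EF_A = 6
ES_B = 0; EF_B = 11
ES_C = 11; EF_C = 11+4 = 15
ES_D = max(EF_A=6, EF_B=11) = 11; EF_D = 11+13 = 24
ES_E = 15; EF_E = 15+2 = 17
ES_F = max(EF_C=15, EF_D=24, EF_E=17) = 24; EF_F = 24+5 = 29
Expected project duration μ = 29 days. Critical path: B → D → F.

Variance along critical path = 11.111 + 1.778 + 1.778 = 14.667; σ = 3.830 days.
D = μ + z·σ = 29 + 0.842·3.830 = 32.2 days

32.2 days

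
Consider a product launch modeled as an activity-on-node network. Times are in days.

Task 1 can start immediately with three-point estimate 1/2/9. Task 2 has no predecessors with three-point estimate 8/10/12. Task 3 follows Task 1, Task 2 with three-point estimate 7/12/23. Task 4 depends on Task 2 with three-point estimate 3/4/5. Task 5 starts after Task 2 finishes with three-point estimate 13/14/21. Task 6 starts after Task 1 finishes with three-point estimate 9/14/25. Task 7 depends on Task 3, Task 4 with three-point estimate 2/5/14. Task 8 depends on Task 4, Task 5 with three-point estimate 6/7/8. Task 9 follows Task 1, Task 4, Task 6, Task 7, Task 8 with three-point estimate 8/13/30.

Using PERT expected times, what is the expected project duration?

te_Task 1 = (1 + 4·2 + 9)/6 = 18/6 = 3
te_Task 2 = (8 + 4·10 + 12)/6 = 60/6 = 10
te_Task 3 = (7 + 4·12 + 23)/6 = 78/6 = 13
te_Task 4 = (3 + 4·4 + 5)/6 = 24/6 = 4
te_Task 5 = (13 + 4·14 + 21)/6 = 90/6 = 15
te_Task 6 = (9 + 4·14 + 25)/6 = 90/6 = 15
te_Task 7 = (2 + 4·5 + 14)/6 = 36/6 = 6
te_Task 8 = (6 + 4·7 + 8)/6 = 42/6 = 7
te_Task 9 = (8 + 4·13 + 30)/6 = 90/6 = 15

Forward pass:
ES_Task 1 = 0; EF_Task 1 = 3
ES_Task 2 = 0; EF_Task 2 = 10
ES_Task 3 = max(EF_Task 1=3, EF_Task 2=10) = 10; EF_Task 3 = 10+13 = 23
ES_Task 4 = 10; EF_Task 4 = 10+4 = 14
ES_Task 5 = 10; EF_Task 5 = 10+15 = 25
ES_Task 6 = 3; EF_Task 6 = 3+15 = 18
ES_Task 7 = max(EF_Task 3=23, EF_Task 4=14) = 23; EF_Task 7 = 23+6 = 29
ES_Task 8 = max(EF_Task 4=14, EF_Task 5=25) = 25; EF_Task 8 = 25+7 = 32
ES_Task 9 = max(EF_Task 1=3, EF_Task 4=14, EF_Task 6=18, EF_Task 7=29, EF_Task 8=32) = 32; EF_Task 9 = 32+15 = 47
Expected project duration μ = 47 days. Critical path: Task 2 → Task 5 → Task 8 → Task 9.

47 days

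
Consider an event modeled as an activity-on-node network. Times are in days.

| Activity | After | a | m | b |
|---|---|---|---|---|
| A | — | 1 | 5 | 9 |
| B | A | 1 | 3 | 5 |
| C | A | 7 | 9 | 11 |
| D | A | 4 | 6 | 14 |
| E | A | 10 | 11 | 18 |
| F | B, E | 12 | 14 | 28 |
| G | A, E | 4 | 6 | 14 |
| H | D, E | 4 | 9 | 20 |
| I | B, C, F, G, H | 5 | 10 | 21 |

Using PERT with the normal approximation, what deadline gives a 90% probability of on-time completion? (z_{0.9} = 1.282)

te_A = (1 + 4·5 + 9)/6 = 30/6 = 5; σ²_A = ((9−1)/6)² = 1.778
te_B = (1 + 4·3 + 5)/6 = 18/6 = 3; σ²_B = ((5−1)/6)² = 0.444
te_C = (7 + 4·9 + 11)/6 = 54/6 = 9; σ²_C = ((11−7)/6)² = 0.444
te_D = (4 + 4·6 + 14)/6 = 42/6 = 7; σ²_D = ((14−4)/6)² = 2.778
te_E = (10 + 4·11 + 18)/6 = 72/6 = 12; σ²_E = ((18−10)/6)² = 1.778
te_F = (12 + 4·14 + 28)/6 = 96/6 = 16; σ²_F = ((28−12)/6)² = 7.111
te_G = (4 + 4·6 + 14)/6 = 42/6 = 7; σ²_G = ((14−4)/6)² = 2.778
te_H = (4 + 4·9 + 20)/6 = 60/6 = 10; σ²_H = ((20−4)/6)² = 7.111
te_I = (5 + 4·10 + 21)/6 = 66/6 = 11; σ²_I = ((21−5)/6)² = 7.111

Forward pass:
ES_A = 0; EF_A = 5
ES_B = 5; EF_B = 5+3 = 8
ES_C = 5; EF_C = 5+9 = 14
ES_D = 5; EF_D = 5+7 = 12
ES_E = 5; EF_E = 5+12 = 17
ES_F = max(EF_B=8, EF_E=17) = 17; EF_F = 17+16 = 33
ES_G = max(EF_A=5, EF_E=17) = 17; EF_G = 17+7 = 24
ES_H = max(EF_D=12, EF_E=17) = 17; EF_H = 17+10 = 27
ES_I = max(EF_B=8, EF_C=14, EF_F=33, EF_G=24, EF_H=27) = 33; EF_I = 33+11 = 44
Expected project duration μ = 44 days. Critical path: A → E → F → I.

Variance along critical path = 1.778 + 1.778 + 7.111 + 7.111 = 17.778; σ = 4.216 days.
D = μ + z·σ = 44 + 1.282·4.216 = 49.4 days

49.4 days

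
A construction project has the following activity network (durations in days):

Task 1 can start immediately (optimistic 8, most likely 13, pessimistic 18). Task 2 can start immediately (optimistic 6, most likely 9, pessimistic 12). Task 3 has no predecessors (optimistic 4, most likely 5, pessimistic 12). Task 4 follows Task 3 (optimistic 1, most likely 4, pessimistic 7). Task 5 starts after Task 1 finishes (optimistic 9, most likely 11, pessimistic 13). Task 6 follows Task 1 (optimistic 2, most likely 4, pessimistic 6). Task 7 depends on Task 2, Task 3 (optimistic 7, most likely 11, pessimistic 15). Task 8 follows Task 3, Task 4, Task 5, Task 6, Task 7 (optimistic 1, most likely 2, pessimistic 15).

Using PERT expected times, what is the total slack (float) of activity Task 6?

te_Task 1 = (8 + 4·13 + 18)/6 = 78/6 = 13
te_Task 2 = (6 + 4·9 + 12)/6 = 54/6 = 9
te_Task 3 = (4 + 4·5 + 12)/6 = 36/6 = 6
te_Task 4 = (1 + 4·4 + 7)/6 = 24/6 = 4
te_Task 5 = (9 + 4·11 + 13)/6 = 66/6 = 11
te_Task 6 = (2 + 4·4 + 6)/6 = 24/6 = 4
te_Task 7 = (7 + 4·11 + 15)/6 = 66/6 = 11
te_Task 8 = (1 + 4·2 + 15)/6 = 24/6 = 4

Forward pass:
ES_Task 1 = 0; EF_Task 1 = 13
ES_Task 2 = 0; EF_Task 2 = 9
ES_Task 3 = 0; EF_Task 3 = 6
ES_Task 4 = 6; EF_Task 4 = 6+4 = 10
ES_Task 5 = 13; EF_Task 5 = 13+11 = 24
ES_Task 6 = 13; EF_Task 6 = 13+4 = 17
ES_Task 7 = max(EF_Task 2=9, EF_Task 3=6) = 9; EF_Task 7 = 9+11 = 20
ES_Task 8 = max(EF_Task 3=6, EF_Task 4=10, EF_Task 5=24, EF_Task 6=17, EF_Task 7=20) = 24; EF_Task 8 = 24+4 = 28
Expected project duration μ = 28 days. Critical path: Task 1 → Task 5 → Task 8.

Backward pass:
LF_Task 8 = 28; LS_Task 8 = 28−4 = 24
LF_Task 7 = LS_Task 8 = 24; LS_Task 7 = 24−11 = 13
LF_Task 6 = LS_Task 8 = 24; LS_Task 6 = 24−4 = 20
LF_Task 5 = LS_Task 8 = 24; LS_Task 5 = 24−11 = 13
LF_Task 4 = LS_Task 8 = 24; LS_Task 4 = 24−4 = 20
LF_Task 3 = min(LS_Task 4=20, LS_Task 7=13, LS_Task 8=24) = 13; LS_Task 3 = 13−6 = 7
LF_Task 2 = LS_Task 7 = 13; LS_Task 2 = 13−9 = 4
LF_Task 1 = min(LS_Task 5=13, LS_Task 6=20) = 13; LS_Task 1 = 13−13 = 0
Slack_Task 6 = LS_Task 6 − ES_Task 6 = 20 − 13 = 7

7 days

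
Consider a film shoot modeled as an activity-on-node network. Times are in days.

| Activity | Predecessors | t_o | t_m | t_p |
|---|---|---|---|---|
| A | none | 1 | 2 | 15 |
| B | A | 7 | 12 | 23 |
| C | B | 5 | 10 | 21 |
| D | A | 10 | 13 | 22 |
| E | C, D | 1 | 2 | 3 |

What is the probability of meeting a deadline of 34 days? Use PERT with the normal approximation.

te_A = (1 + 4·2 + 15)/6 = 24/6 = 4; σ²_A = ((15−1)/6)² = 5.444
te_B = (7 + 4·12 + 23)/6 = 78/6 = 13; σ²_B = ((23−7)/6)² = 7.111
te_C = (5 + 4·10 + 21)/6 = 66/6 = 11; σ²_C = ((21−5)/6)² = 7.111
te_D = (10 + 4·13 + 22)/6 = 84/6 = 14; σ²_D = ((22−10)/6)² = 4.000
te_E = (1 + 4·2 + 3)/6 = 12/6 = 2; σ²_E = ((3−1)/6)² = 0.111

Forward pass:
ES_A = 0; EF_A = 4
ES_B = 4; EF_B = 4+13 = 17
ES_C = 17; EF_C = 17+11 = 28
ES_D = 4; EF_D = 4+14 = 18
ES_E = max(EF_C=28, EF_D=18) = 28; EF_E = 28+2 = 30
Expected project duration μ = 30 days. Critical path: A → B → C → E.

Variance along critical path = 5.444 + 7.111 + 7.111 + 0.111 = 19.778; σ = √19.778 = 4.447 days.
Z = (34 − 30) / 4.447 = 0.899
P(T ≤ 34) = Φ(0.899) ≈ 0.816

0.816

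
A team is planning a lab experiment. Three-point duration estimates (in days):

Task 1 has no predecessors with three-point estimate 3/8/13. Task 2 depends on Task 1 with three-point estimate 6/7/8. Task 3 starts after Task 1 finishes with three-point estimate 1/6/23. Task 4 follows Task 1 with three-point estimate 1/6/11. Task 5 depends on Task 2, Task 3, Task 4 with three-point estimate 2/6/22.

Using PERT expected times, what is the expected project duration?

te_Task 1 = (3 + 4·8 + 13)/6 = 48/6 = 8
te_Task 2 = (6 + 4·7 + 8)/6 = 42/6 = 7
te_Task 3 = (1 + 4·6 + 23)/6 = 48/6 = 8
te_Task 4 = (1 + 4·6 + 11)/6 = 36/6 = 6
te_Task 5 = (2 + 4·6 + 22)/6 = 48/6 = 8

Forward pass:
ES_Task 1 = 0; EF_Task 1 = 8
ES_Task 2 = 8; EF_Task 2 = 8+7 = 15
ES_Task 3 = 8; EF_Task 3 = 8+8 = 16
ES_Task 4 = 8; EF_Task 4 = 8+6 = 14
ES_Task 5 = max(EF_Task 2=15, EF_Task 3=16, EF_Task 4=14) = 16; EF_Task 5 = 16+8 = 24
Expected project duration μ = 24 days. Critical path: Task 1 → Task 3 → Task 5.

24 days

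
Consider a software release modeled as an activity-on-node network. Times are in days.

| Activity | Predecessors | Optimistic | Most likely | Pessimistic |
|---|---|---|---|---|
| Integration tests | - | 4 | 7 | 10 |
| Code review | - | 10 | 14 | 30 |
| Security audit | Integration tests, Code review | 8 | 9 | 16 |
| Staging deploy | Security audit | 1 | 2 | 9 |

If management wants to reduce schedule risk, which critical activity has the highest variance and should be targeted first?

te_Integration tests = (4 + 4·7 + 10)/6 = 42/6 = 7; σ²_Integration tests = ((10−4)/6)² = 1.000
te_Code review = (10 + 4·14 + 30)/6 = 96/6 = 16; σ²_Code review = ((30−10)/6)² = 11.111
te_Security audit = (8 + 4·9 + 16)/6 = 60/6 = 10; σ²_Security audit = ((16−8)/6)² = 1.778
te_Staging deploy = (1 + 4·2 + 9)/6 = 18/6 = 3; σ²_Staging deploy = ((9−1)/6)² = 1.778

Forward pass:
ES_Integration tests = 0; EF_Integration tests = 7
ES_Code review = 0; EF_Code review = 16
ES_Security audit = max(EF_Integration tests=7, EF_Code review=16) = 16; EF_Security audit = 16+10 = 26
ES_Staging deploy = 26; EF_Staging deploy = 26+3 = 29
Expected project duration μ = 29 days. Critical path: Code review → Security audit → Staging deploy.

Variances on critical path: σ²_Code review=11.111, σ²_Security audit=1.778, σ²_Staging deploy=1.778.
Largest is σ²_Code review = 11.111.

Code review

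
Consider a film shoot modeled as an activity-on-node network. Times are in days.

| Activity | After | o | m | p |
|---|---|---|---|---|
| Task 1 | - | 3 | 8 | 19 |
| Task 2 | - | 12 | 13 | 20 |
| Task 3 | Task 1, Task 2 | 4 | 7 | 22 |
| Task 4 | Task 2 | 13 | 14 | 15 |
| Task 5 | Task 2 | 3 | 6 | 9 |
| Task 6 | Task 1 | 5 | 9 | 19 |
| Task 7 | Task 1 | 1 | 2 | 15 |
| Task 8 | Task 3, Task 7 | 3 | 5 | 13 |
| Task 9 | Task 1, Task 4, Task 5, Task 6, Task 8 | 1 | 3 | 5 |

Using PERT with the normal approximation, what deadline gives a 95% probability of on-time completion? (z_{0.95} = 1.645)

te_Task 1 = (3 + 4·8 + 19)/6 = 54/6 = 9; σ²_Task 1 = ((19−3)/6)² = 7.111
te_Task 2 = (12 + 4·13 + 20)/6 = 84/6 = 14; σ²_Task 2 = ((20−12)/6)² = 1.778
te_Task 3 = (4 + 4·7 + 22)/6 = 54/6 = 9; σ²_Task 3 = ((22−4)/6)² = 9.000
te_Task 4 = (13 + 4·14 + 15)/6 = 84/6 = 14; σ²_Task 4 = ((15−13)/6)² = 0.111
te_Task 5 = (3 + 4·6 + 9)/6 = 36/6 = 6; σ²_Task 5 = ((9−3)/6)² = 1.000
te_Task 6 = (5 + 4·9 + 19)/6 = 60/6 = 10; σ²_Task 6 = ((19−5)/6)² = 5.444
te_Task 7 = (1 + 4·2 + 15)/6 = 24/6 = 4; σ²_Task 7 = ((15−1)/6)² = 5.444
te_Task 8 = (3 + 4·5 + 13)/6 = 36/6 = 6; σ²_Task 8 = ((13−3)/6)² = 2.778
te_Task 9 = (1 + 4·3 + 5)/6 = 18/6 = 3; σ²_Task 9 = ((5−1)/6)² = 0.444

Forward pass:
ES_Task 1 = 0; EF_Task 1 = 9
ES_Task 2 = 0; EF_Task 2 = 14
ES_Task 3 = max(EF_Task 1=9, EF_Task 2=14) = 14; EF_Task 3 = 14+9 = 23
ES_Task 4 = 14; EF_Task 4 = 14+14 = 28
ES_Task 5 = 14; EF_Task 5 = 14+6 = 20
ES_Task 6 = 9; EF_Task 6 = 9+10 = 19
ES_Task 7 = 9; EF_Task 7 = 9+4 = 13
ES_Task 8 = max(EF_Task 3=23, EF_Task 7=13) = 23; EF_Task 8 = 23+6 = 29
ES_Task 9 = max(EF_Task 1=9, EF_Task 4=28, EF_Task 5=20, EF_Task 6=19, EF_Task 8=29) = 29; EF_Task 9 = 29+3 = 32
Expected project duration μ = 32 days. Critical path: Task 2 → Task 3 → Task 8 → Task 9.

Variance along critical path = 1.778 + 9.000 + 2.778 + 0.444 = 14.000; σ = 3.742 days.
D = μ + z·σ = 32 + 1.645·3.742 = 38.2 days

38.2 days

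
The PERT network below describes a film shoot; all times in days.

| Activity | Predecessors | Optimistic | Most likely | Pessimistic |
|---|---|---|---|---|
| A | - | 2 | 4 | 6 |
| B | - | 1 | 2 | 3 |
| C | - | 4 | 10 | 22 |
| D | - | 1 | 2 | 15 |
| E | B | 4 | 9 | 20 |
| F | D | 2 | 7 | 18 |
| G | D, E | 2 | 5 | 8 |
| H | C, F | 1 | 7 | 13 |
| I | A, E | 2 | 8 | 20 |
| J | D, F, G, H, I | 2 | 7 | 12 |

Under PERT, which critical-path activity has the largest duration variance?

te_A = (2 + 4·4 + 6)/6 = 24/6 = 4; σ²_A = ((6−2)/6)² = 0.444
te_B = (1 + 4·2 + 3)/6 = 12/6 = 2; σ²_B = ((3−1)/6)² = 0.111
te_C = (4 + 4·10 + 22)/6 = 66/6 = 11; σ²_C = ((22−4)/6)² = 9.000
te_D = (1 + 4·2 + 15)/6 = 24/6 = 4; σ²_D = ((15−1)/6)² = 5.444
te_E = (4 + 4·9 + 20)/6 = 60/6 = 10; σ²_E = ((20−4)/6)² = 7.111
te_F = (2 + 4·7 + 18)/6 = 48/6 = 8; σ²_F = ((18−2)/6)² = 7.111
te_G = (2 + 4·5 + 8)/6 = 30/6 = 5; σ²_G = ((8−2)/6)² = 1.000
te_H = (1 + 4·7 + 13)/6 = 42/6 = 7; σ²_H = ((13−1)/6)² = 4.000
te_I = (2 + 4·8 + 20)/6 = 54/6 = 9; σ²_I = ((20−2)/6)² = 9.000
te_J = (2 + 4·7 + 12)/6 = 42/6 = 7; σ²_J = ((12−2)/6)² = 2.778

Forward pass:
ES_A = 0; EF_A = 4
ES_B = 0; EF_B = 2
ES_C = 0; EF_C = 11
ES_D = 0; EF_D = 4
ES_E = 2; EF_E = 2+10 = 12
ES_F = 4; EF_F = 4+8 = 12
ES_G = max(EF_D=4, EF_E=12) = 12; EF_G = 12+5 = 17
ES_H = max(EF_C=11, EF_F=12) = 12; EF_H = 12+7 = 19
ES_I = max(EF_A=4, EF_E=12) = 12; EF_I = 12+9 = 21
ES_J = max(EF_D=4, EF_F=12, EF_G=17, EF_H=19, EF_I=21) = 21; EF_J = 21+7 = 28
Expected project duration μ = 28 days. Critical path: B → E → I → J.

Variances on critical path: σ²_B=0.111, σ²_E=7.111, σ²_I=9.000, σ²_J=2.778.
Largest is σ²_I = 9.000.

I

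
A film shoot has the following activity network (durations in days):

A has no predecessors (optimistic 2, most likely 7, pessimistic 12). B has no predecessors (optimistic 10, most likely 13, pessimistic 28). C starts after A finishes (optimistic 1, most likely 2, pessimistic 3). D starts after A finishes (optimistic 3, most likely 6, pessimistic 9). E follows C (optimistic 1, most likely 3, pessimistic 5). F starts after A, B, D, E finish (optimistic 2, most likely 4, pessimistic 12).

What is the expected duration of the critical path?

te_A = (2 + 4·7 + 12)/6 = 42/6 = 7
te_B = (10 + 4·13 + 28)/6 = 90/6 = 15
te_C = (1 + 4·2 + 3)/6 = 12/6 = 2
te_D = (3 + 4·6 + 9)/6 = 36/6 = 6
te_E = (1 + 4·3 + 5)/6 = 18/6 = 3
te_F = (2 + 4·4 + 12)/6 = 30/6 = 5

Forward pass:
ES_A = 0; EF_A = 7
ES_B = 0; EF_B = 15
ES_C = 7; EF_C = 7+2 = 9
ES_D = 7; EF_D = 7+6 = 13
ES_E = 9; EF_E = 9+3 = 12
ES_F = max(EF_A=7, EF_B=15, EF_D=13, EF_E=12) = 15; EF_F = 15+5 = 20
Expected project duration μ = 20 days. Critical path: B → F.

20 days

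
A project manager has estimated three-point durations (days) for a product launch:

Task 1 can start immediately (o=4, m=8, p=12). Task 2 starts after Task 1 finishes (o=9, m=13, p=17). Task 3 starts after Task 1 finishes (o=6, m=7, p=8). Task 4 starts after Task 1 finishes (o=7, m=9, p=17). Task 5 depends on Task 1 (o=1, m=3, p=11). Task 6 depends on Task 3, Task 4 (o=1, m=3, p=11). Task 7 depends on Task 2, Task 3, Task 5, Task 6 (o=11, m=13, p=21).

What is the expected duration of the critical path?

36 days

te_Task 1 = (4 + 4·8 + 12)/6 = 48/6 = 8
te_Task 2 = (9 + 4·13 + 17)/6 = 78/6 = 13
te_Task 3 = (6 + 4·7 + 8)/6 = 42/6 = 7
te_Task 4 = (7 + 4·9 + 17)/6 = 60/6 = 10
te_Task 5 = (1 + 4·3 + 11)/6 = 24/6 = 4
te_Task 6 = (1 + 4·3 + 11)/6 = 24/6 = 4
te_Task 7 = (11 + 4·13 + 21)/6 = 84/6 = 14

Forward pass:
ES_Task 1 = 0; EF_Task 1 = 8
ES_Task 2 = 8; EF_Task 2 = 8+13 = 21
ES_Task 3 = 8; EF_Task 3 = 8+7 = 15
ES_Task 4 = 8; EF_Task 4 = 8+10 = 18
ES_Task 5 = 8; EF_Task 5 = 8+4 = 12
ES_Task 6 = max(EF_Task 3=15, EF_Task 4=18) = 18; EF_Task 6 = 18+4 = 22
ES_Task 7 = max(EF_Task 2=21, EF_Task 3=15, EF_Task 5=12, EF_Task 6=22) = 22; EF_Task 7 = 22+14 = 36
Expected project duration μ = 36 days. Critical path: Task 1 → Task 4 → Task 6 → Task 7.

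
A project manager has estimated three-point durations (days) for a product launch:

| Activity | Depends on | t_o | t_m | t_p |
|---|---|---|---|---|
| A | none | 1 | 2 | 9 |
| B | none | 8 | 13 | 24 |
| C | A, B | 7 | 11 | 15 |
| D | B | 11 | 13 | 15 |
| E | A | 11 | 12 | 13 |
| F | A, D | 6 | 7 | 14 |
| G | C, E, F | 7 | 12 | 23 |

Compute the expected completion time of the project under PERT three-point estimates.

48 days

te_A = (1 + 4·2 + 9)/6 = 18/6 = 3
te_B = (8 + 4·13 + 24)/6 = 84/6 = 14
te_C = (7 + 4·11 + 15)/6 = 66/6 = 11
te_D = (11 + 4·13 + 15)/6 = 78/6 = 13
te_E = (11 + 4·12 + 13)/6 = 72/6 = 12
te_F = (6 + 4·7 + 14)/6 = 48/6 = 8
te_G = (7 + 4·12 + 23)/6 = 78/6 = 13

Forward pass:
ES_A = 0; EF_A = 3
ES_B = 0; EF_B = 14
ES_C = max(EF_A=3, EF_B=14) = 14; EF_C = 14+11 = 25
ES_D = 14; EF_D = 14+13 = 27
ES_E = 3; EF_E = 3+12 = 15
ES_F = max(EF_A=3, EF_D=27) = 27; EF_F = 27+8 = 35
ES_G = max(EF_C=25, EF_E=15, EF_F=35) = 35; EF_G = 35+13 = 48
Expected project duration μ = 48 days. Critical path: B → D → F → G.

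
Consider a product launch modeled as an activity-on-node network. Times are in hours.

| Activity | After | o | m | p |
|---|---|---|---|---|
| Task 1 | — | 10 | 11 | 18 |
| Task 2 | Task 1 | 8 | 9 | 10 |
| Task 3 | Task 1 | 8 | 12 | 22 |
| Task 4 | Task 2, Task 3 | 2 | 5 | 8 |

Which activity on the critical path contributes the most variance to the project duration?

te_Task 1 = (10 + 4·11 + 18)/6 = 72/6 = 12; σ²_Task 1 = ((18−10)/6)² = 1.778
te_Task 2 = (8 + 4·9 + 10)/6 = 54/6 = 9; σ²_Task 2 = ((10−8)/6)² = 0.111
te_Task 3 = (8 + 4·12 + 22)/6 = 78/6 = 13; σ²_Task 3 = ((22−8)/6)² = 5.444
te_Task 4 = (2 + 4·5 + 8)/6 = 30/6 = 5; σ²_Task 4 = ((8−2)/6)² = 1.000

Forward pass:
ES_Task 1 = 0; EF_Task 1 = 12
ES_Task 2 = 12; EF_Task 2 = 12+9 = 21
ES_Task 3 = 12; EF_Task 3 = 12+13 = 25
ES_Task 4 = max(EF_Task 2=21, EF_Task 3=25) = 25; EF_Task 4 = 25+5 = 30
Expected project duration μ = 30 hours. Critical path: Task 1 → Task 3 → Task 4.

Variances on critical path: σ²_Task 1=1.778, σ²_Task 3=5.444, σ²_Task 4=1.000.
Largest is σ²_Task 3 = 5.444.

Task 3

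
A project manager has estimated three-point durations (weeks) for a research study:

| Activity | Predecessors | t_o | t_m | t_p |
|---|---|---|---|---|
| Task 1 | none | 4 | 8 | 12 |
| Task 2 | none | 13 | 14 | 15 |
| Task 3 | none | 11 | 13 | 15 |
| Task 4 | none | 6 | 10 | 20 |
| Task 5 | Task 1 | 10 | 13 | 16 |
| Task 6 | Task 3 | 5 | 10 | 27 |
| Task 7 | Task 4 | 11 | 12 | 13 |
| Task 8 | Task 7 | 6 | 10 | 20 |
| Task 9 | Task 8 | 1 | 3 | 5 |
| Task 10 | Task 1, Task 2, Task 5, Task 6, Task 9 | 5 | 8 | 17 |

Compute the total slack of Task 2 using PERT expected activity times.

te_Task 1 = (4 + 4·8 + 12)/6 = 48/6 = 8
te_Task 2 = (13 + 4·14 + 15)/6 = 84/6 = 14
te_Task 3 = (11 + 4·13 + 15)/6 = 78/6 = 13
te_Task 4 = (6 + 4·10 + 20)/6 = 66/6 = 11
te_Task 5 = (10 + 4·13 + 16)/6 = 78/6 = 13
te_Task 6 = (5 + 4·10 + 27)/6 = 72/6 = 12
te_Task 7 = (11 + 4·12 + 13)/6 = 72/6 = 12
te_Task 8 = (6 + 4·10 + 20)/6 = 66/6 = 11
te_Task 9 = (1 + 4·3 + 5)/6 = 18/6 = 3
te_Task 10 = (5 + 4·8 + 17)/6 = 54/6 = 9

Forward pass:
ES_Task 1 = 0; EF_Task 1 = 8
ES_Task 2 = 0; EF_Task 2 = 14
ES_Task 3 = 0; EF_Task 3 = 13
ES_Task 4 = 0; EF_Task 4 = 11
ES_Task 5 = 8; EF_Task 5 = 8+13 = 21
ES_Task 6 = 13; EF_Task 6 = 13+12 = 25
ES_Task 7 = 11; EF_Task 7 = 11+12 = 23
ES_Task 8 = 23; EF_Task 8 = 23+11 = 34
ES_Task 9 = 34; EF_Task 9 = 34+3 = 37
ES_Task 10 = max(EF_Task 1=8, EF_Task 2=14, EF_Task 5=21, EF_Task 6=25, EF_Task 9=37) = 37; EF_Task 10 = 37+9 = 46
Expected project duration μ = 46 weeks. Critical path: Task 4 → Task 7 → Task 8 → Task 9 → Task 10.

Backward pass:
LF_Task 10 = 46; LS_Task 10 = 46−9 = 37
LF_Task 9 = LS_Task 10 = 37; LS_Task 9 = 37−3 = 34
LF_Task 8 = LS_Task 9 = 34; LS_Task 8 = 34−11 = 23
LF_Task 7 = LS_Task 8 = 23; LS_Task 7 = 23−12 = 11
LF_Task 6 = LS_Task 10 = 37; LS_Task 6 = 37−12 = 25
LF_Task 5 = LS_Task 10 = 37; LS_Task 5 = 37−13 = 24
LF_Task 4 = LS_Task 7 = 11; LS_Task 4 = 11−11 = 0
LF_Task 3 = LS_Task 6 = 25; LS_Task 3 = 25−13 = 12
LF_Task 2 = LS_Task 10 = 37; LS_Task 2 = 37−14 = 23
LF_Task 1 = min(LS_Task 5=24, LS_Task 10=37) = 24; LS_Task 1 = 24−8 = 16
Slack_Task 2 = LS_Task 2 − ES_Task 2 = 23 − 0 = 23

23 weeks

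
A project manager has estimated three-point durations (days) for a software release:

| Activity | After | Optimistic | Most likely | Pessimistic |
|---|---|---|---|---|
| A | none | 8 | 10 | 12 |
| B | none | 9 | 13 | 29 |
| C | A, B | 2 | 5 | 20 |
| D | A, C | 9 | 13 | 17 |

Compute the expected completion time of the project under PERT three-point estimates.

te_A = (8 + 4·10 + 12)/6 = 60/6 = 10
te_B = (9 + 4·13 + 29)/6 = 90/6 = 15
te_C = (2 + 4·5 + 20)/6 = 42/6 = 7
te_D = (9 + 4·13 + 17)/6 = 78/6 = 13

Forward pass:
ES_A = 0; EF_A = 10
ES_B = 0; EF_B = 15
ES_C = max(EF_A=10, EF_B=15) = 15; EF_C = 15+7 = 22
ES_D = max(EF_A=10, EF_C=22) = 22; EF_D = 22+13 = 35
Expected project duration μ = 35 days. Critical path: B → C → D.

35 days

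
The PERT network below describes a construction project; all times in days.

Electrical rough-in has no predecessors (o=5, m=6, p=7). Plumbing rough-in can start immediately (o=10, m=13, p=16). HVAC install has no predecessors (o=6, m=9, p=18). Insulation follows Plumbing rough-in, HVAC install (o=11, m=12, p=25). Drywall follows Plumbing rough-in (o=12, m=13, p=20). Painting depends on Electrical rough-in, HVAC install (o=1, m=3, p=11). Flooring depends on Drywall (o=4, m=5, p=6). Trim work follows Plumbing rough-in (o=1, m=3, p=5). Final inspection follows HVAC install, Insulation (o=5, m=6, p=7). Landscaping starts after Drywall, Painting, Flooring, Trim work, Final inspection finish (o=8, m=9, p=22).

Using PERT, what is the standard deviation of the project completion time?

te_Electrical rough-in = (5 + 4·6 + 7)/6 = 36/6 = 6; σ²_Electrical rough-in = ((7−5)/6)² = 0.111
te_Plumbing rough-in = (10 + 4·13 + 16)/6 = 78/6 = 13; σ²_Plumbing rough-in = ((16−10)/6)² = 1.000
te_HVAC install = (6 + 4·9 + 18)/6 = 60/6 = 10; σ²_HVAC install = ((18−6)/6)² = 4.000
te_Insulation = (11 + 4·12 + 25)/6 = 84/6 = 14; σ²_Insulation = ((25−11)/6)² = 5.444
te_Drywall = (12 + 4·13 + 20)/6 = 84/6 = 14; σ²_Drywall = ((20−12)/6)² = 1.778
te_Painting = (1 + 4·3 + 11)/6 = 24/6 = 4; σ²_Painting = ((11−1)/6)² = 2.778
te_Flooring = (4 + 4·5 + 6)/6 = 30/6 = 5; σ²_Flooring = ((6−4)/6)² = 0.111
te_Trim work = (1 + 4·3 + 5)/6 = 18/6 = 3; σ²_Trim work = ((5−1)/6)² = 0.444
te_Final inspection = (5 + 4·6 + 7)/6 = 36/6 = 6; σ²_Final inspection = ((7−5)/6)² = 0.111
te_Landscaping = (8 + 4·9 + 22)/6 = 66/6 = 11; σ²_Landscaping = ((22−8)/6)² = 5.444

Forward pass:
ES_Electrical rough-in = 0; EF_Electrical rough-in = 6
ES_Plumbing rough-in = 0; EF_Plumbing rough-in = 13
ES_HVAC install = 0; EF_HVAC install = 10
ES_Insulation = max(EF_Plumbing rough-in=13, EF_HVAC install=10) = 13; EF_Insulation = 13+14 = 27
ES_Drywall = 13; EF_Drywall = 13+14 = 27
ES_Painting = max(EF_Electrical rough-in=6, EF_HVAC install=10) = 10; EF_Painting = 10+4 = 14
ES_Flooring = 27; EF_Flooring = 27+5 = 32
ES_Trim work = 13; EF_Trim work = 13+3 = 16
ES_Final inspection = max(EF_HVAC install=10, EF_Insulation=27) = 27; EF_Final inspection = 27+6 = 33
ES_Landscaping = max(EF_Drywall=27, EF_Painting=14, EF_Flooring=32, EF_Trim work=16, EF_Final inspection=33) = 33; EF_Landscaping = 33+11 = 44
Expected project duration μ = 44 days. Critical path: Plumbing rough-in → Insulation → Final inspection → Landscaping.

Variance along critical path = 1.000 + 5.444 + 0.111 + 5.444 = 12.000
σ = √12.000 = 3.464 days

3.46 days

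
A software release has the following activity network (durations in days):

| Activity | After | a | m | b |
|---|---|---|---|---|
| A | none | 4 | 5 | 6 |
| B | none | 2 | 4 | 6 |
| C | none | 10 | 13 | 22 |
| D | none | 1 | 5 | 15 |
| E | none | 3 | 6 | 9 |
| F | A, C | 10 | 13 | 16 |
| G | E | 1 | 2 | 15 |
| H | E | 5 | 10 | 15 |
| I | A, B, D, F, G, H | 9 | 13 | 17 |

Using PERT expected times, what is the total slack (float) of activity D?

te_A = (4 + 4·5 + 6)/6 = 30/6 = 5
te_B = (2 + 4·4 + 6)/6 = 24/6 = 4
te_C = (10 + 4·13 + 22)/6 = 84/6 = 14
te_D = (1 + 4·5 + 15)/6 = 36/6 = 6
te_E = (3 + 4·6 + 9)/6 = 36/6 = 6
te_F = (10 + 4·13 + 16)/6 = 78/6 = 13
te_G = (1 + 4·2 + 15)/6 = 24/6 = 4
te_H = (5 + 4·10 + 15)/6 = 60/6 = 10
te_I = (9 + 4·13 + 17)/6 = 78/6 = 13

Forward pass:
ES_A = 0; EF_A = 5
ES_B = 0; EF_B = 4
ES_C = 0; EF_C = 14
ES_D = 0; EF_D = 6
ES_E = 0; EF_E = 6
ES_F = max(EF_A=5, EF_C=14) = 14; EF_F = 14+13 = 27
ES_G = 6; EF_G = 6+4 = 10
ES_H = 6; EF_H = 6+10 = 16
ES_I = max(EF_A=5, EF_B=4, EF_D=6, EF_F=27, EF_G=10, EF_H=16) = 27; EF_I = 27+13 = 40
Expected project duration μ = 40 days. Critical path: C → F → I.

Backward pass:
LF_I = 40; LS_I = 40−13 = 27
LF_H = LS_I = 27; LS_H = 27−10 = 17
LF_G = LS_I = 27; LS_G = 27−4 = 23
LF_F = LS_I = 27; LS_F = 27−13 = 14
LF_E = min(LS_G=23, LS_H=17) = 17; LS_E = 17−6 = 11
LF_D = LS_I = 27; LS_D = 27−6 = 21
LF_C = LS_F = 14; LS_C = 14−14 = 0
LF_B = LS_I = 27; LS_B = 27−4 = 23
LF_A = min(LS_F=14, LS_I=27) = 14; LS_A = 14−5 = 9
Slack_D = LS_D − ES_D = 21 − 0 = 21

21 days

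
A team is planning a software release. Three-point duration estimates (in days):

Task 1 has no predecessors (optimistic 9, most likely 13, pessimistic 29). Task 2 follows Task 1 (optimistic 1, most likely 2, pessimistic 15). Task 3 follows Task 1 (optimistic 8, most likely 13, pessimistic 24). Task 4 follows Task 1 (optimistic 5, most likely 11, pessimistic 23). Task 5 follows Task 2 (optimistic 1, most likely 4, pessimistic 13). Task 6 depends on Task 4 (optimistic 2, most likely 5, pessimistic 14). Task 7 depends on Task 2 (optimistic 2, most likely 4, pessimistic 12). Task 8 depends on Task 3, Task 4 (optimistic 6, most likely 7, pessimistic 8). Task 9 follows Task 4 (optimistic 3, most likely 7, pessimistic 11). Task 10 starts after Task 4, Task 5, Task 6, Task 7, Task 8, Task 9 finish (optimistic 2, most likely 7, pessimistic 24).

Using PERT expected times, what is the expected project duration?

45 days

te_Task 1 = (9 + 4·13 + 29)/6 = 90/6 = 15
te_Task 2 = (1 + 4·2 + 15)/6 = 24/6 = 4
te_Task 3 = (8 + 4·13 + 24)/6 = 84/6 = 14
te_Task 4 = (5 + 4·11 + 23)/6 = 72/6 = 12
te_Task 5 = (1 + 4·4 + 13)/6 = 30/6 = 5
te_Task 6 = (2 + 4·5 + 14)/6 = 36/6 = 6
te_Task 7 = (2 + 4·4 + 12)/6 = 30/6 = 5
te_Task 8 = (6 + 4·7 + 8)/6 = 42/6 = 7
te_Task 9 = (3 + 4·7 + 11)/6 = 42/6 = 7
te_Task 10 = (2 + 4·7 + 24)/6 = 54/6 = 9

Forward pass:
ES_Task 1 = 0; EF_Task 1 = 15
ES_Task 2 = 15; EF_Task 2 = 15+4 = 19
ES_Task 3 = 15; EF_Task 3 = 15+14 = 29
ES_Task 4 = 15; EF_Task 4 = 15+12 = 27
ES_Task 5 = 19; EF_Task 5 = 19+5 = 24
ES_Task 6 = 27; EF_Task 6 = 27+6 = 33
ES_Task 7 = 19; EF_Task 7 = 19+5 = 24
ES_Task 8 = max(EF_Task 3=29, EF_Task 4=27) = 29; EF_Task 8 = 29+7 = 36
ES_Task 9 = 27; EF_Task 9 = 27+7 = 34
ES_Task 10 = max(EF_Task 4=27, EF_Task 5=24, EF_Task 6=33, EF_Task 7=24, EF_Task 8=36, EF_Task 9=34) = 36; EF_Task 10 = 36+9 = 45
Expected project duration μ = 45 days. Critical path: Task 1 → Task 3 → Task 8 → Task 10.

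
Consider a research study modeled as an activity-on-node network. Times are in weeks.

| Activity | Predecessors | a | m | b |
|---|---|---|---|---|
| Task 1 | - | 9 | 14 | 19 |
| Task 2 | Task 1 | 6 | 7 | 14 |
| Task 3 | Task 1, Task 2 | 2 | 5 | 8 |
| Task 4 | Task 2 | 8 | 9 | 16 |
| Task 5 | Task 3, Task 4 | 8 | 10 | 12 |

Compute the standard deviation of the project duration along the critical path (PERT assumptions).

2.60 weeks

te_Task 1 = (9 + 4·14 + 19)/6 = 84/6 = 14; σ²_Task 1 = ((19−9)/6)² = 2.778
te_Task 2 = (6 + 4·7 + 14)/6 = 48/6 = 8; σ²_Task 2 = ((14−6)/6)² = 1.778
te_Task 3 = (2 + 4·5 + 8)/6 = 30/6 = 5; σ²_Task 3 = ((8−2)/6)² = 1.000
te_Task 4 = (8 + 4·9 + 16)/6 = 60/6 = 10; σ²_Task 4 = ((16−8)/6)² = 1.778
te_Task 5 = (8 + 4·10 + 12)/6 = 60/6 = 10; σ²_Task 5 = ((12−8)/6)² = 0.444

Forward pass:
ES_Task 1 = 0; EF_Task 1 = 14
ES_Task 2 = 14; EF_Task 2 = 14+8 = 22
ES_Task 3 = max(EF_Task 1=14, EF_Task 2=22) = 22; EF_Task 3 = 22+5 = 27
ES_Task 4 = 22; EF_Task 4 = 22+10 = 32
ES_Task 5 = max(EF_Task 3=27, EF_Task 4=32) = 32; EF_Task 5 = 32+10 = 42
Expected project duration μ = 42 weeks. Critical path: Task 1 → Task 2 → Task 4 → Task 5.

Variance along critical path = 2.778 + 1.778 + 1.778 + 0.444 = 6.778
σ = √6.778 = 2.603 weeks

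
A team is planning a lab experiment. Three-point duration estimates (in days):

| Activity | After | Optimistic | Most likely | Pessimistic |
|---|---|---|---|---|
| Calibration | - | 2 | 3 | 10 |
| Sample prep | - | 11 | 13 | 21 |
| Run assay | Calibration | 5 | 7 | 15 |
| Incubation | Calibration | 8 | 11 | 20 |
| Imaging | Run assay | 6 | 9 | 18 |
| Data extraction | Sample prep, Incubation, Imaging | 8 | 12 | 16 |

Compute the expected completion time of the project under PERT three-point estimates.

te_Calibration = (2 + 4·3 + 10)/6 = 24/6 = 4
te_Sample prep = (11 + 4·13 + 21)/6 = 84/6 = 14
te_Run assay = (5 + 4·7 + 15)/6 = 48/6 = 8
te_Incubation = (8 + 4·11 + 20)/6 = 72/6 = 12
te_Imaging = (6 + 4·9 + 18)/6 = 60/6 = 10
te_Data extraction = (8 + 4·12 + 16)/6 = 72/6 = 12

Forward pass:
ES_Calibration = 0; EF_Calibration = 4
ES_Sample prep = 0; EF_Sample prep = 14
ES_Run assay = 4; EF_Run assay = 4+8 = 12
ES_Incubation = 4; EF_Incubation = 4+12 = 16
ES_Imaging = 12; EF_Imaging = 12+10 = 22
ES_Data extraction = max(EF_Sample prep=14, EF_Incubation=16, EF_Imaging=22) = 22; EF_Data extraction = 22+12 = 34
Expected project duration μ = 34 days. Critical path: Calibration → Run assay → Imaging → Data extraction.

34 days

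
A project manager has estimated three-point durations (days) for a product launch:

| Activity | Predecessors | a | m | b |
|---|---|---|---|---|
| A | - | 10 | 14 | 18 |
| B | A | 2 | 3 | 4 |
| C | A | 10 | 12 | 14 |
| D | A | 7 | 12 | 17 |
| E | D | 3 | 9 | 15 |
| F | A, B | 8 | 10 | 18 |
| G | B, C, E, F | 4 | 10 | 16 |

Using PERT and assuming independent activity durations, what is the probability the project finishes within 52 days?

te_A = (10 + 4·14 + 18)/6 = 84/6 = 14; σ²_A = ((18−10)/6)² = 1.778
te_B = (2 + 4·3 + 4)/6 = 18/6 = 3; σ²_B = ((4−2)/6)² = 0.111
te_C = (10 + 4·12 + 14)/6 = 72/6 = 12; σ²_C = ((14−10)/6)² = 0.444
te_D = (7 + 4·12 + 17)/6 = 72/6 = 12; σ²_D = ((17−7)/6)² = 2.778
te_E = (3 + 4·9 + 15)/6 = 54/6 = 9; σ²_E = ((15−3)/6)² = 4.000
te_F = (8 + 4·10 + 18)/6 = 66/6 = 11; σ²_F = ((18−8)/6)² = 2.778
te_G = (4 + 4·10 + 16)/6 = 60/6 = 10; σ²_G = ((16−4)/6)² = 4.000

Forward pass:
ES_A = 0; EF_A = 14
ES_B = 14; EF_B = 14+3 = 17
ES_C = 14; EF_C = 14+12 = 26
ES_D = 14; EF_D = 14+12 = 26
ES_E = 26; EF_E = 26+9 = 35
ES_F = max(EF_A=14, EF_B=17) = 17; EF_F = 17+11 = 28
ES_G = max(EF_B=17, EF_C=26, EF_E=35, EF_F=28) = 35; EF_G = 35+10 = 45
Expected project duration μ = 45 days. Critical path: A → D → E → G.

Variance along critical path = 1.778 + 2.778 + 4.000 + 4.000 = 12.556; σ = √12.556 = 3.543 days.
Z = (52 − 45) / 3.543 = 1.976
P(T ≤ 52) = Φ(1.976) ≈ 0.976

0.976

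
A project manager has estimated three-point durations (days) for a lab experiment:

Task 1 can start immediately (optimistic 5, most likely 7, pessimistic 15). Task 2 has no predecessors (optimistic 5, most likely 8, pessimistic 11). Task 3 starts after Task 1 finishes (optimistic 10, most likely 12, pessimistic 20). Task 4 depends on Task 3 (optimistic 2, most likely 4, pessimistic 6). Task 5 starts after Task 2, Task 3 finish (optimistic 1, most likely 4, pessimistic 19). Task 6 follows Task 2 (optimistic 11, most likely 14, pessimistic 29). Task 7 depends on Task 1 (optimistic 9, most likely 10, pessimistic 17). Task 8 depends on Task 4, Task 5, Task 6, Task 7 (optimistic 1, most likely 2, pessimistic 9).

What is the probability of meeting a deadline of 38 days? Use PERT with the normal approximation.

0.976

te_Task 1 = (5 + 4·7 + 15)/6 = 48/6 = 8; σ²_Task 1 = ((15−5)/6)² = 2.778
te_Task 2 = (5 + 4·8 + 11)/6 = 48/6 = 8; σ²_Task 2 = ((11−5)/6)² = 1.000
te_Task 3 = (10 + 4·12 + 20)/6 = 78/6 = 13; σ²_Task 3 = ((20−10)/6)² = 2.778
te_Task 4 = (2 + 4·4 + 6)/6 = 24/6 = 4; σ²_Task 4 = ((6−2)/6)² = 0.444
te_Task 5 = (1 + 4·4 + 19)/6 = 36/6 = 6; σ²_Task 5 = ((19−1)/6)² = 9.000
te_Task 6 = (11 + 4·14 + 29)/6 = 96/6 = 16; σ²_Task 6 = ((29−11)/6)² = 9.000
te_Task 7 = (9 + 4·10 + 17)/6 = 66/6 = 11; σ²_Task 7 = ((17−9)/6)² = 1.778
te_Task 8 = (1 + 4·2 + 9)/6 = 18/6 = 3; σ²_Task 8 = ((9−1)/6)² = 1.778

Forward pass:
ES_Task 1 = 0; EF_Task 1 = 8
ES_Task 2 = 0; EF_Task 2 = 8
ES_Task 3 = 8; EF_Task 3 = 8+13 = 21
ES_Task 4 = 21; EF_Task 4 = 21+4 = 25
ES_Task 5 = max(EF_Task 2=8, EF_Task 3=21) = 21; EF_Task 5 = 21+6 = 27
ES_Task 6 = 8; EF_Task 6 = 8+16 = 24
ES_Task 7 = 8; EF_Task 7 = 8+11 = 19
ES_Task 8 = max(EF_Task 4=25, EF_Task 5=27, EF_Task 6=24, EF_Task 7=19) = 27; EF_Task 8 = 27+3 = 30
Expected project duration μ = 30 days. Critical path: Task 1 → Task 3 → Task 5 → Task 8.

Variance along critical path = 2.778 + 2.778 + 9.000 + 1.778 = 16.333; σ = √16.333 = 4.041 days.
Z = (38 − 30) / 4.041 = 1.979
P(T ≤ 38) = Φ(1.979) ≈ 0.976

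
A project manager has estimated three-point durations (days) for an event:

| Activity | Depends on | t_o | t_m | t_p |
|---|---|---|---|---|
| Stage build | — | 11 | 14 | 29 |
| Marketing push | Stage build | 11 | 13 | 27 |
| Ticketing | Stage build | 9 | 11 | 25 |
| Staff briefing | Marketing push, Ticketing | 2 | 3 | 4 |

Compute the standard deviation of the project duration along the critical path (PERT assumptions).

te_Stage build = (11 + 4·14 + 29)/6 = 96/6 = 16; σ²_Stage build = ((29−11)/6)² = 9.000
te_Marketing push = (11 + 4·13 + 27)/6 = 90/6 = 15; σ²_Marketing push = ((27−11)/6)² = 7.111
te_Ticketing = (9 + 4·11 + 25)/6 = 78/6 = 13; σ²_Ticketing = ((25−9)/6)² = 7.111
te_Staff briefing = (2 + 4·3 + 4)/6 = 18/6 = 3; σ²_Staff briefing = ((4−2)/6)² = 0.111

Forward pass:
ES_Stage build = 0; EF_Stage build = 16
ES_Marketing push = 16; EF_Marketing push = 16+15 = 31
ES_Ticketing = 16; EF_Ticketing = 16+13 = 29
ES_Staff briefing = max(EF_Marketing push=31, EF_Ticketing=29) = 31; EF_Staff briefing = 31+3 = 34
Expected project duration μ = 34 days. Critical path: Stage build → Marketing push → Staff briefing.

Variance along critical path = 9.000 + 7.111 + 0.111 = 16.222
σ = √16.222 = 4.028 days

4.03 days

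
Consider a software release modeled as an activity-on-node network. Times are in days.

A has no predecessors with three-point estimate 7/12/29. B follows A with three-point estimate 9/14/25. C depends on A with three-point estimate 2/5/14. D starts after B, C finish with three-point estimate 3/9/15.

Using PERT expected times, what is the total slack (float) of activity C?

9 days

te_A = (7 + 4·12 + 29)/6 = 84/6 = 14
te_B = (9 + 4·14 + 25)/6 = 90/6 = 15
te_C = (2 + 4·5 + 14)/6 = 36/6 = 6
te_D = (3 + 4·9 + 15)/6 = 54/6 = 9

Forward pass:
ES_A = 0; EF_A = 14
ES_B = 14; EF_B = 14+15 = 29
ES_C = 14; EF_C = 14+6 = 20
ES_D = max(EF_B=29, EF_C=20) = 29; EF_D = 29+9 = 38
Expected project duration μ = 38 days. Critical path: A → B → D.

Backward pass:
LF_D = 38; LS_D = 38−9 = 29
LF_C = LS_D = 29; LS_C = 29−6 = 23
LF_B = LS_D = 29; LS_B = 29−15 = 14
LF_A = min(LS_B=14, LS_C=23) = 14; LS_A = 14−14 = 0
Slack_C = LS_C − ES_C = 23 − 14 = 9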